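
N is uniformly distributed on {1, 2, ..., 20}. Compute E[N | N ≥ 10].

15

Given N ≥ 10, N is equally likely to be any of {10, 11, 12, 13, 14, 15, 16, 17, 18, 19, 20}.
E[N | N ≥ 10] = (10 + 11 + 12 + 13 + 14 + 15 + 16 + 17 + 18 + 19 + 20) / 11 = 15.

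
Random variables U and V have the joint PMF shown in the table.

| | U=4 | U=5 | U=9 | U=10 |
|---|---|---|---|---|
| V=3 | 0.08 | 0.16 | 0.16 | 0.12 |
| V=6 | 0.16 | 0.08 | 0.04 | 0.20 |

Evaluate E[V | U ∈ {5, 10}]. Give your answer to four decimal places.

4.5000

P(U ∈ {5, 10}) = 0.56.
Σ V·P over the event = 3·(0.16) + 6·(0.08) + 3·(0.12) + 6·(0.20) = 2.52.
E[V | U ∈ {5, 10}] = (2.52) / (0.56) = 4.5000.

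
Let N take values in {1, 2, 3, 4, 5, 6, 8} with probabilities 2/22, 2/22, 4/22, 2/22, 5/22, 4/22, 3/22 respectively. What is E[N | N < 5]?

13/5

P(N < 5) = 5/11.
Σ over the event: 1·1/11 + 2·1/11 + 3·2/11 + 4·1/11 = 13/11.
E[N | N < 5] = (13/11) / (5/11) = 13/5.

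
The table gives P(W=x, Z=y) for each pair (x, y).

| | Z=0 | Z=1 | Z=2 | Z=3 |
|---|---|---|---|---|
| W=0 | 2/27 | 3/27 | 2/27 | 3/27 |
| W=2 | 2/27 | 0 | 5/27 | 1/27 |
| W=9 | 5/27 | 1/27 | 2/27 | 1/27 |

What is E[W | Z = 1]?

9/4

P(Z = 1) = 4/27.
Summing W·P(W=x,Z=y) over the conditioning event gives 1/3.
E[W | Z = 1] = (1/3) / (4/27) = 9/4.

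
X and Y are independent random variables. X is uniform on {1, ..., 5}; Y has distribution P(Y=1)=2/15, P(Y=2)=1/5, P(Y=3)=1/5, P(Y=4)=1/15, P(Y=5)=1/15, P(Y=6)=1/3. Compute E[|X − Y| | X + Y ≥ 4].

73/34

P(X + Y ≥ 4) = 68/75.
Summing |X−Y|·P(x,y) over outcomes with X + Y ≥ 4 gives 146/75.
E[|X − Y| | X + Y ≥ 4] = (146/75) / (68/75) = 73/34.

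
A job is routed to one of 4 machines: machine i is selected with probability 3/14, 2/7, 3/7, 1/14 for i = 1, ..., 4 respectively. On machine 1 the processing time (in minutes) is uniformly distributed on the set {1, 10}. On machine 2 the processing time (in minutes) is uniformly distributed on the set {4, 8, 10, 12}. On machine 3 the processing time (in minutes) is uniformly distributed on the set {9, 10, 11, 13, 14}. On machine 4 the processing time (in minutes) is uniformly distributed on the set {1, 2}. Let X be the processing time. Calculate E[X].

43/5

E[X | machine 1] = (1+10)/2 = 11/2.
E[X | machine 2] = (4+8+10+12)/4 = 17/2.
E[X | machine 3] = (9+10+11+13+14)/5 = 57/5.
E[X | machine 4] = (1+2)/2 = 3/2.
E[X] = (3/14)·(11/2) + (2/7)·(17/2) + (3/7)·(57/5) + (1/14)·(3/2) = 43/5.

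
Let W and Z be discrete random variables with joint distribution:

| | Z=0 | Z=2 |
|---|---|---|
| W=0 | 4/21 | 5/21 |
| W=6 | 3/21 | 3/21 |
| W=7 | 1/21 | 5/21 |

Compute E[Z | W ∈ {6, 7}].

P(W ∈ {6, 7}) = 4/7.
Σ Z·P over the event = 0·(3/21) + 2·(3/21) + 0·(1/21) + 2·(5/21) = 16/21.
E[Z | W ∈ {6, 7}] = (16/21) / (4/7) = 4/3.

4/3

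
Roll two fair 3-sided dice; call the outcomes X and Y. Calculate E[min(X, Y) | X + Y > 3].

P(X + Y > 3) = 2/3.
Summing min(X,Y)·P(x,y) over outcomes with X + Y > 3 gives 11/9.
E[min(X, Y) | X + Y > 3] = (11/9) / (2/3) = 11/6.

11/6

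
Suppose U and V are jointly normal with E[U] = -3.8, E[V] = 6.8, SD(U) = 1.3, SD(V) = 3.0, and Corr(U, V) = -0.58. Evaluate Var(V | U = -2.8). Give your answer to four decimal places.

The conditional variance in a bivariate normal is σ_V²(1 − ρ²), independent of x.
Var(V | U=-2.8) = (3.0)²·(1 − (-0.58)²) = 9·0.6636 = 5.9724.

5.9724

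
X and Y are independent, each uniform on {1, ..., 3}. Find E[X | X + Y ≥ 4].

Outcomes with X + Y ≥ 4: (1,3), (2,2), (2,3), (3,1), (3,2), (3,3), each with probability 1/9.
E[X | X + Y ≥ 4] = (1 + 2 + 2 + 3 + 3 + 3) / 6 = 7/3.

7/3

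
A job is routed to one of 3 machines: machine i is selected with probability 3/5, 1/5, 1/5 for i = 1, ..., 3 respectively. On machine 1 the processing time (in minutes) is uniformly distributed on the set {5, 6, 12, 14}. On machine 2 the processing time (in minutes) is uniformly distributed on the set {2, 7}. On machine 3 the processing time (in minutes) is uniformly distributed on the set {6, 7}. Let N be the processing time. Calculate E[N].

E[N | machine 1] = (5+6+12+14)/4 = 37/4.
E[N | machine 2] = (2+7)/2 = 9/2.
E[N | machine 3] = (6+7)/2 = 13/2.
E[N] = (3/5)·(37/4) + (1/5)·(9/2) + (1/5)·(13/2) = 31/4.

31/4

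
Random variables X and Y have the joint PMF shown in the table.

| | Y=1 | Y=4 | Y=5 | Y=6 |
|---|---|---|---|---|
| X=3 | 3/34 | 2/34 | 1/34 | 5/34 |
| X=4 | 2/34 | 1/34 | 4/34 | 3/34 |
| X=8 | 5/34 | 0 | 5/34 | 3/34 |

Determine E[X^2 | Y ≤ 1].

379/10

P(Y ≤ 1) = 5/17.
Summing X^2·P(X=x,Y=y) over the conditioning event gives 379/34.
E[X^2 | Y ≤ 1] = (379/34) / (5/17) = 379/10.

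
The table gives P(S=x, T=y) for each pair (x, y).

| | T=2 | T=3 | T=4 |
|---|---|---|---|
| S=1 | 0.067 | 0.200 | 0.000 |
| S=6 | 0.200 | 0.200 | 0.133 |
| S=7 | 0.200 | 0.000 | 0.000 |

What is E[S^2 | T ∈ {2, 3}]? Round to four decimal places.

28.2203

P(T ∈ {2, 3}) = 0.867.
Σ S^2·P over the event = 1·(0.067) + 1·(0.200) + 36·(0.200) + 36·(0.200) + 49·(0.200) = 24.467.
E[S^2 | T ∈ {2, 3}] = (24.467) / (0.867) = 28.2203.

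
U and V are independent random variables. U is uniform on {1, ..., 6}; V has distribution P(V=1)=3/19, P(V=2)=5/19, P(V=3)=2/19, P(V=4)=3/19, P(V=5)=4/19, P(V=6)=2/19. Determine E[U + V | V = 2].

P(V = 2) = 5/19.
Summing (U+V)·P(x,y) over outcomes with V = 2 gives 55/38.
E[U + V | V = 2] = (55/38) / (5/19) = 11/2.

11/2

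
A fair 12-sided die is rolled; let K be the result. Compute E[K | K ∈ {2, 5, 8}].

P(K ∈ {2, 5, 8}) = 1/4.
Σ over the event: 2·1/12 + 5·1/12 + 8·1/12 = 5/4.
E[K | K ∈ {2, 5, 8}] = (5/4) / (1/4) = 5.

5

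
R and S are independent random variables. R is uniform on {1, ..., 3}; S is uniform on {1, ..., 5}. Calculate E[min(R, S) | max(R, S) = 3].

Outcomes with max(R, S) = 3: (1,3), (2,3), (3,1), (3,2), (3,3), each with probability 1/15.
E[min(R, S) | max(R, S) = 3] = (1 + 2 + 1 + 2 + 3) / 5 = 9/5.

9/5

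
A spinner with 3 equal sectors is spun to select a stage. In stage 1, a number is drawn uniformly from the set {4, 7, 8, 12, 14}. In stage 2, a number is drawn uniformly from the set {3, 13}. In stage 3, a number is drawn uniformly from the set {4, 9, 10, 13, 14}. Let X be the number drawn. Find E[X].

9

E[X | stage 1] = (4+7+8+12+14)/5 = 9.
E[X | stage 2] = (3+13)/2 = 8.
E[X | stage 3] = (4+9+10+13+14)/5 = 10.
E[X] = (1/3)·(9) + (1/3)·(8) + (1/3)·(10) = 9.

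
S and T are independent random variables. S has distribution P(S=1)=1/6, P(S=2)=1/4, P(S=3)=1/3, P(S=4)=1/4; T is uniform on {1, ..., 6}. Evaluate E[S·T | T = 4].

32/3

P(T = 4) = 1/6.
Summing ST·P(x,y) over outcomes with T = 4 gives 16/9.
E[S·T | T = 4] = (16/9) / (1/6) = 32/3.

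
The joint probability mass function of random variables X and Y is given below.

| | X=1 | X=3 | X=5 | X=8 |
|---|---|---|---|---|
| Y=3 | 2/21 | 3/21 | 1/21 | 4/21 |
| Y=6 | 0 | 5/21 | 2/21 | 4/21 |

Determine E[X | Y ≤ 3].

P(Y ≤ 3) = 10/21.
Σ X·P over the event = 1·(2/21) + 3·(3/21) + 5·(1/21) + 8·(4/21) = 16/7.
E[X | Y ≤ 3] = (16/7) / (10/21) = 24/5.

24/5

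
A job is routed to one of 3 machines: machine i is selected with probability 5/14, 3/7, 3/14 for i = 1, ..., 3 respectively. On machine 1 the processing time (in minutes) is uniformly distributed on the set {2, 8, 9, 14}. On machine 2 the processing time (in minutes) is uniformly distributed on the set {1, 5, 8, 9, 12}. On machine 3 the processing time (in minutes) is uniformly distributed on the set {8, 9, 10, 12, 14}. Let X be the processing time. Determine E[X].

2301/280

E[X | machine 1] = (2+8+9+14)/4 = 33/4.
E[X | machine 2] = (1+5+8+9+12)/5 = 7.
E[X | machine 3] = (8+9+10+12+14)/5 = 53/5.
E[X] = (5/14)·(33/4) + (3/7)·(7) + (3/14)·(53/5) = 2301/280.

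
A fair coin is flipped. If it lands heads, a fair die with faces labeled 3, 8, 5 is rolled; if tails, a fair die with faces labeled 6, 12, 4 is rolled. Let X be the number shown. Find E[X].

E[X | heads] = (3+8+5)/3 = 16/3.
E[X | tails] = (6+12+4)/3 = 22/3.
E[X] = (1/2)·(16/3) + (1/2)·(22/3) = 19/3.

19/3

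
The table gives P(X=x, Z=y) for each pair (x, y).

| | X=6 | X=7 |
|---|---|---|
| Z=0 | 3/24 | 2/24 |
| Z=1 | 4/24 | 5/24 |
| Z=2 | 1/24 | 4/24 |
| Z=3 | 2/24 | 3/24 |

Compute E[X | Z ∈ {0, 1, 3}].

124/19

P(Z ∈ {0, 1, 3}) = 19/24.
Σ X·P over the event = 6·(3/24) + 6·(4/24) + 6·(2/24) + 7·(2/24) + 7·(5/24) + 7·(3/24) = 31/6.
E[X | Z ∈ {0, 1, 3}] = (31/6) / (19/24) = 124/19.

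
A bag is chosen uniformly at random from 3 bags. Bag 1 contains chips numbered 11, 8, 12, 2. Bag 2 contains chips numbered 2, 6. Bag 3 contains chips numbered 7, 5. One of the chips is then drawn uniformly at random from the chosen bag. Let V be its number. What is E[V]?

73/12

E[V | bag 1] = (11+8+12+2)/4 = 33/4.
E[V | bag 2] = (2+6)/2 = 4.
E[V | bag 3] = (7+5)/2 = 6.
E[V] = (1/3)·(33/4) + (1/3)·(4) + (1/3)·(6) = 73/12.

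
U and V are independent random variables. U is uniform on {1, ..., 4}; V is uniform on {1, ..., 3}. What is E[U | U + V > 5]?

11/3

Outcomes with U + V > 5: (3,3), (4,2), (4,3), each with probability 1/12.
E[U | U + V > 5] = (3 + 4 + 4) / 3 = 11/3.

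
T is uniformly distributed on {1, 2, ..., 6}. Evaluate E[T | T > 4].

11/2

Given T > 4, T is equally likely to be any of {5, 6}.
E[T | T > 4] = (5 + 6) / 2 = 11/2.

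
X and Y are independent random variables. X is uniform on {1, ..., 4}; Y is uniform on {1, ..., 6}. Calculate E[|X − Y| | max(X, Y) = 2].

Outcomes with max(X, Y) = 2: (1,2), (2,1), (2,2), each with probability 1/24.
E[|X − Y| | max(X, Y) = 2] = (1 + 1 + 0) / 3 = 2/3.

2/3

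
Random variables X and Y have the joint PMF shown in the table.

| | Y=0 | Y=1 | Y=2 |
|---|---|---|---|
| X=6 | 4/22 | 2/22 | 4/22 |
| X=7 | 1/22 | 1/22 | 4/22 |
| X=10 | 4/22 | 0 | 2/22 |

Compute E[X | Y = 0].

71/9

P(Y = 0) = 9/22.
Summing X·P(X=x,Y=y) over the conditioning event gives 71/22.
E[X | Y = 0] = (71/22) / (9/22) = 71/9.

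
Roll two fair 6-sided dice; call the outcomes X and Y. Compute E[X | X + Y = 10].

Outcomes with X + Y = 10: (4,6), (5,5), (6,4), each with probability 1/36.
E[X | X + Y = 10] = (4 + 5 + 6) / 3 = 5.

5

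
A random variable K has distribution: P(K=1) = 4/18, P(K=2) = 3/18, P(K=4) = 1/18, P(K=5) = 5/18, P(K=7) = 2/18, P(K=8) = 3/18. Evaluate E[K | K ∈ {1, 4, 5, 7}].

P(K ∈ {1, 4, 5, 7}) = 2/3.
Σ over the event: 1·2/9 + 4·1/18 + 5·5/18 + 7·1/9 = 47/18.
E[K | K ∈ {1, 4, 5, 7}] = (47/18) / (2/3) = 47/12.

47/12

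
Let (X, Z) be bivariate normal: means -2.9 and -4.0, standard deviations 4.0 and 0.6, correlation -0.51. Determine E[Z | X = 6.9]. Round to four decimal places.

The regression of Z on X has slope ρ·σ_Z/σ_X and passes through (μ_X, μ_Z).
E[Z | X=6.9] = -4.0 + (-0.51)·(0.6/4.0)·(6.9 − (-2.9)) = -4.0 + (-0.0765)·(9.8) = -4.7497.

-4.7497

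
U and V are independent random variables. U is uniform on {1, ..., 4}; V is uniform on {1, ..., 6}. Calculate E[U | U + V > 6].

Outcomes with U + V > 6: (1,6), (2,5), (2,6), (3,4), (3,5), (3,6), (4,3), (4,4), (4,5), (4,6), each with probability 1/24.
E[U | U + V > 6] = (1 + 2 + 2 + 3 + 3 + 3 + 4 + 4 + 4 + 4) / 10 = 3.

3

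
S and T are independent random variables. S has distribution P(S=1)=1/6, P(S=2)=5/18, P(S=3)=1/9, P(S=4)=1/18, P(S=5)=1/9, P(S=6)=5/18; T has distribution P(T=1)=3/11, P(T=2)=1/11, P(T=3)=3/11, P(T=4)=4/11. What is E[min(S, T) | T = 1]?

P(T = 1) = 3/11.
Summing min(S,T)·P(x,y) over outcomes with T = 1 gives 3/11.
E[min(S, T) | T = 1] = (3/11) / (3/11) = 1.

1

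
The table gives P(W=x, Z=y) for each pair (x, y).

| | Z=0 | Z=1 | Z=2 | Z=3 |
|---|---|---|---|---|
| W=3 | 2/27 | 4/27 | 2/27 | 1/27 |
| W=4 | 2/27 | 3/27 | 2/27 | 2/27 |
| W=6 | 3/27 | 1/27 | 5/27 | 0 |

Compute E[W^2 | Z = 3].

P(Z = 3) = 1/9.
Σ W^2·P over the event = 9·(1/27) + 16·(2/27) = 41/27.
E[W^2 | Z = 3] = (41/27) / (1/9) = 41/3.

41/3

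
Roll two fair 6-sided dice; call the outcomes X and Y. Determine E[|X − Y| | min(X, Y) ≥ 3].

5/4

P(min(X, Y) ≥ 3) = 4/9.
Summing |X−Y|·P(x,y) over outcomes with min(X, Y) ≥ 3 gives 5/9.
E[|X − Y| | min(X, Y) ≥ 3] = (5/9) / (4/9) = 5/4.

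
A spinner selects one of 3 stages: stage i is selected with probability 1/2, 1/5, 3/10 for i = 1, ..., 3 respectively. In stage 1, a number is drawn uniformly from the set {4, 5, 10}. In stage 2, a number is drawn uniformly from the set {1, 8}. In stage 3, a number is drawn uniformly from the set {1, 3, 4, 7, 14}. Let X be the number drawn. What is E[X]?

E[X | stage 1] = (4+5+10)/3 = 19/3.
E[X | stage 2] = (1+8)/2 = 9/2.
E[X | stage 3] = (1+3+4+7+14)/5 = 29/5.
E[X] = (1/2)·(19/3) + (1/5)·(9/2) + (3/10)·(29/5) = 871/150.

871/150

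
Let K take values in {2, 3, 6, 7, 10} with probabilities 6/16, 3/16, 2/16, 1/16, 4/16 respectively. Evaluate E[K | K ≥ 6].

P(K ≥ 6) = 7/16.
Σ over the event: 6·1/8 + 7·1/16 + 10·1/4 = 59/16.
E[K | K ≥ 6] = (59/16) / (7/16) = 59/7.

59/7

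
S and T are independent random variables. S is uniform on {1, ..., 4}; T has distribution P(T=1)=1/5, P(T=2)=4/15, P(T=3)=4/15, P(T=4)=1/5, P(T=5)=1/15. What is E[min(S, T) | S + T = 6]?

9/4

P(S + T = 6) = 1/5.
Summing min(S,T)·P(x,y) over outcomes with S + T = 6 gives 9/20.
E[min(S, T) | S + T = 6] = (9/20) / (1/5) = 9/4.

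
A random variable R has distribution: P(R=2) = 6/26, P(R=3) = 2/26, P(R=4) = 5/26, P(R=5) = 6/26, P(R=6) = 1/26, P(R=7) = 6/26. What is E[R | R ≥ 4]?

49/9

P(R ≥ 4) = 9/13.
Σ over the event: 4·5/26 + 5·3/13 + 6·1/26 + 7·3/13 = 49/13.
E[R | R ≥ 4] = (49/13) / (9/13) = 49/9.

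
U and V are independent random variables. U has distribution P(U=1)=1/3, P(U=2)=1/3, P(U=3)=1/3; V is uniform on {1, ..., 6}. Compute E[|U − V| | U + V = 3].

P(U + V = 3) = 1/9.
Summing |U−V|·P(x,y) over outcomes with U + V = 3 gives 1/9.
E[|U − V| | U + V = 3] = (1/9) / (1/9) = 1.

1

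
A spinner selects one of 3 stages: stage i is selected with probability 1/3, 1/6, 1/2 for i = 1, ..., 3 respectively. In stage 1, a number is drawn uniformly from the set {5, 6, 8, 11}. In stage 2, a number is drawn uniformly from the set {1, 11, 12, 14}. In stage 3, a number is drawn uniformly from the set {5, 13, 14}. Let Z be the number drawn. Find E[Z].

113/12

E[Z | stage 1] = (5+6+8+11)/4 = 15/2.
E[Z | stage 2] = (1+11+12+14)/4 = 19/2.
E[Z | stage 3] = (5+13+14)/3 = 32/3.
By the law of total expectation,
E[Z] = (1/3)·(15/2) + (1/6)·(19/2) + (1/2)·(32/3) = 113/12.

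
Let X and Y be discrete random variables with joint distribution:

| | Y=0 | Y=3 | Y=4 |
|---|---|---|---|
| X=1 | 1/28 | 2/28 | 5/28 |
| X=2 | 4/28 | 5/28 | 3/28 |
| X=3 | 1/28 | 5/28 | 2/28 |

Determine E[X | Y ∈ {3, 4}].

2

P(Y ∈ {3, 4}) = 11/14.
Σ X·P over the event = 1·(2/28) + 1·(5/28) + 2·(5/28) + 2·(3/28) + 3·(5/28) + 3·(2/28) = 11/7.
E[X | Y ∈ {3, 4}] = (11/7) / (11/14) = 2.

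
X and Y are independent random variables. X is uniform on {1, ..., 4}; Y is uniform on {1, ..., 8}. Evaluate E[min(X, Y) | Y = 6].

5/2

P(Y = 6) = 1/8.
Summing min(X,Y)·P(x,y) over outcomes with Y = 6 gives 5/16.
E[min(X, Y) | Y = 6] = (5/16) / (1/8) = 5/2.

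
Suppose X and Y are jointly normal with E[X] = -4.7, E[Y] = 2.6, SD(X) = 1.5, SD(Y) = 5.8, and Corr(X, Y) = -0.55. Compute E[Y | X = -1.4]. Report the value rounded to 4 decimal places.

-4.4180

The regression of Y on X has slope ρ·σ_Y/σ_X and passes through (μ_X, μ_Y).
E[Y | X=-1.4] = 2.6 + (-0.55)·(5.8/1.5)·(-1.4 − (-4.7)) = 2.6 + (-2.12667)·(3.3) = -4.4180.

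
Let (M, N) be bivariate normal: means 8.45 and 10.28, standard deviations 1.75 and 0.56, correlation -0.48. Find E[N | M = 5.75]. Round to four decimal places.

10.6947

The regression of N on M has slope ρ·σ_N/σ_M and passes through (μ_M, μ_N).
E[N | M=5.75] = 10.28 + (-0.48)·(0.56/1.75)·(5.75 − (8.45)) = 10.28 + (-0.1536)·(-2.7) = 10.6947.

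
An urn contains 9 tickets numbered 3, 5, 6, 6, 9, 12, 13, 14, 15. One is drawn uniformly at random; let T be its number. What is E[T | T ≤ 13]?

P(T ≤ 13) = 7/9.
Σ over the event: 3·1/9 + 5·1/9 + 6·2/9 + 9·1/9 + 12·1/9 + 13·1/9 = 6.
E[T | T ≤ 13] = (6) / (7/9) = 54/7.

54/7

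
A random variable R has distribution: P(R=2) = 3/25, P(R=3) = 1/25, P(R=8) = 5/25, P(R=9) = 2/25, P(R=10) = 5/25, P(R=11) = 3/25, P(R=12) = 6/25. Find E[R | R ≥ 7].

P(R ≥ 7) = 21/25.
Σ over the event: 8·1/5 + 9·2/25 + 10·1/5 + 11·3/25 + 12·6/25 = 213/25.
E[R | R ≥ 7] = (213/25) / (21/25) = 71/7.

71/7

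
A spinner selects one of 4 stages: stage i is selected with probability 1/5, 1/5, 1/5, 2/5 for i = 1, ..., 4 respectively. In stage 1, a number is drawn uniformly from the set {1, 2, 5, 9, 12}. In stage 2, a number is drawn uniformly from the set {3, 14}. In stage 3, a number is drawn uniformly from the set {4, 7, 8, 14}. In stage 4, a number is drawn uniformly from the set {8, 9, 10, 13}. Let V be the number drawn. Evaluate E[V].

851/100

E[V | stage 1] = (1+2+5+9+12)/5 = 29/5.
E[V | stage 2] = (3+14)/2 = 17/2.
E[V | stage 3] = (4+7+8+14)/4 = 33/4.
E[V | stage 4] = (8+9+10+13)/4 = 10.
By the law of total expectation,
E[V] = (1/5)·(29/5) + (1/5)·(17/2) + (1/5)·(33/4) + (2/5)·(10) = 851/100.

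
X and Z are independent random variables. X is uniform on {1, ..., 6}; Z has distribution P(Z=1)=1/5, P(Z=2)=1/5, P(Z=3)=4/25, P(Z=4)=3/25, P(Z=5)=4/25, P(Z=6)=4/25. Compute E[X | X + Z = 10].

54/11

P(X + Z = 10) = 11/150.
Summing X·P(x,y) over outcomes with X + Z = 10 gives 9/25.
E[X | X + Z = 10] = (9/25) / (11/150) = 54/11.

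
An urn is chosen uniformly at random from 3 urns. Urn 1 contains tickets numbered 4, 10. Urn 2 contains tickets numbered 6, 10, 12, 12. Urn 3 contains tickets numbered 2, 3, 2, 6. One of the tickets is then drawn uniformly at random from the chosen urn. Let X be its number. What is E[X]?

E[X | urn 1] = (4+10)/2 = 7.
E[X | urn 2] = (6+10+12+12)/4 = 10.
E[X | urn 3] = (2+3+2+6)/4 = 13/4.
By the law of total expectation,
E[X] = (1/3)·(7) + (1/3)·(10) + (1/3)·(13/4) = 27/4.

27/4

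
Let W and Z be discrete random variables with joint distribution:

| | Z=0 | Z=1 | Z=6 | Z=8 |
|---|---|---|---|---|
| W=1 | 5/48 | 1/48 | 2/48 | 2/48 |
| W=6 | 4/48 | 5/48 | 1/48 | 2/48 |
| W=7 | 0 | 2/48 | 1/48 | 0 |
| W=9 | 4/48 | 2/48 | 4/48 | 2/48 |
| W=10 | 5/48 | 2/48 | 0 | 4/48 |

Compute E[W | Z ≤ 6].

P(Z ≤ 6) = 19/24.
Summing W·P(W=x,Z=y) over the conditioning event gives 83/16.
E[W | Z ≤ 6] = (83/16) / (19/24) = 249/38.

249/38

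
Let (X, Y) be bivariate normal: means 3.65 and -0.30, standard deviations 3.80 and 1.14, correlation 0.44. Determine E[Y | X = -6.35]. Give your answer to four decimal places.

-1.6200

The regression of Y on X has slope ρ·σ_Y/σ_X and passes through (μ_X, μ_Y).
E[Y | X=-6.35] = -0.30 + (0.44)·(1.14/3.80)·(-6.35 − (3.65)) = -0.30 + (0.132)·(-10) = -1.6200.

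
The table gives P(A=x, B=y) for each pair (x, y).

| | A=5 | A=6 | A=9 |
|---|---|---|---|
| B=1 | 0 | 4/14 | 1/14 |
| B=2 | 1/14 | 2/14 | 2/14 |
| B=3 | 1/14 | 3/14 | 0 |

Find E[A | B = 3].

23/4

P(B = 3) = 2/7.
Σ A·P over the event = 5·(1/14) + 6·(3/14) = 23/14.
E[A | B = 3] = (23/14) / (2/7) = 23/4.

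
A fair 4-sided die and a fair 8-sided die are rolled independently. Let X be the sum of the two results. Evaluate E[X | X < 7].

32/7

P(X < 7) = 7/16.
Σ over the event: 2·1/32 + 3·1/16 + 4·3/32 + 5·1/8 + 6·1/8 = 2.
E[X | X < 7] = (2) / (7/16) = 32/7.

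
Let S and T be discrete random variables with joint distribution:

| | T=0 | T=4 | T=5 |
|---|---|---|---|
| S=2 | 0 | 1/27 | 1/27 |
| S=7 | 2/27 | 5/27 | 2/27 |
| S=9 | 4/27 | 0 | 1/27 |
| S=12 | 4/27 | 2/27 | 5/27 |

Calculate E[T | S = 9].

1

P(S = 9) = 5/27.
Summing T·P(S=x,T=y) over the conditioning event gives 5/27.
E[T | S = 9] = (5/27) / (5/27) = 1.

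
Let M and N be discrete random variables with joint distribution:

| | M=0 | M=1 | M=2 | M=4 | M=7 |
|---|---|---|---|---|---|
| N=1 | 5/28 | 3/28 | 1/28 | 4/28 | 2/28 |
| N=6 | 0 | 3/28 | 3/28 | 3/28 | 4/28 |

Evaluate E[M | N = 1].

7/3

P(N = 1) = 15/28.
Σ M·P over the event = 0·(5/28) + 1·(3/28) + 2·(1/28) + 4·(4/28) + 7·(2/28) = 5/4.
E[M | N = 1] = (5/4) / (15/28) = 7/3.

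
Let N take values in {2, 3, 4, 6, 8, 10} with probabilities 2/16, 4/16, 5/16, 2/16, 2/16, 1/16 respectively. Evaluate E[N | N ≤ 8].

64/15

P(N ≤ 8) = 15/16.
Σ over the event: 2·1/8 + 3·1/4 + 4·5/16 + 6·1/8 + 8·1/8 = 4.
E[N | N ≤ 8] = (4) / (15/16) = 64/15.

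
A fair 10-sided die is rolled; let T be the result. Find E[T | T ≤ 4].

Given T ≤ 4, T is equally likely to be any of {1, 2, 3, 4}.
E[T | T ≤ 4] = (1 + 2 + 3 + 4) / 4 = 5/2.

5/2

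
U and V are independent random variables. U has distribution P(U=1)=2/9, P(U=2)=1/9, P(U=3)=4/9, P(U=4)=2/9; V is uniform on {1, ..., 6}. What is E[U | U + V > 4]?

61/21

P(U + V > 4) = 7/9.
Summing U·P(x,y) over outcomes with U + V > 4 gives 61/27.
E[U | U + V > 4] = (61/27) / (7/9) = 61/21.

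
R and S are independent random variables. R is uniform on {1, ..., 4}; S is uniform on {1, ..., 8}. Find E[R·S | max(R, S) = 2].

Outcomes with max(R, S) = 2: (1,2), (2,1), (2,2), each with probability 1/32.
E[R·S | max(R, S) = 2] = (2 + 2 + 4) / 3 = 8/3.

8/3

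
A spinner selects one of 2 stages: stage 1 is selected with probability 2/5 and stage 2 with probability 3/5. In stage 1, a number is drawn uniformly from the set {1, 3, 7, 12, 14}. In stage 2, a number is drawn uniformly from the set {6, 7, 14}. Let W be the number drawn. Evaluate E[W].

209/25

E[W | stage 1] = (1+3+7+12+14)/5 = 37/5.
E[W | stage 2] = (6+7+14)/3 = 9.
E[W] = (2/5)·(37/5) + (3/5)·(9) = 209/25.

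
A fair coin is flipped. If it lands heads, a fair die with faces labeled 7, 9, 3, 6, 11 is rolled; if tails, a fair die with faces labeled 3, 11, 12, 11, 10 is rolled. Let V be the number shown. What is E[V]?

E[V | heads] = (7+9+3+6+11)/5 = 36/5.
E[V | tails] = (3+11+12+11+10)/5 = 47/5.
By the law of total expectation,
E[V] = (1/2)·(36/5) + (1/2)·(47/5) = 83/10.

83/10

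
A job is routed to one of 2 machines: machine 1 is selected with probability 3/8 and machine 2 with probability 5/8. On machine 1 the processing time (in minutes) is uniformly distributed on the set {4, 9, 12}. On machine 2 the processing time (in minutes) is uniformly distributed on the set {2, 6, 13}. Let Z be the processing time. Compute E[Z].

15/2

E[Z | machine 1] = (4+9+12)/3 = 25/3.
E[Z | machine 2] = (2+6+13)/3 = 7.
E[Z] = (3/8)·(25/3) + (5/8)·(7) = 15/2.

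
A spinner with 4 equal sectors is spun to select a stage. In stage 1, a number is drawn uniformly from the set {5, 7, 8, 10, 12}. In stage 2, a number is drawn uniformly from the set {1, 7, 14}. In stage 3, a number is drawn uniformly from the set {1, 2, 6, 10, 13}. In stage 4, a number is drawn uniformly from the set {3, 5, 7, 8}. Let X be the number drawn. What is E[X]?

1673/240

E[X | stage 1] = (5+7+8+10+12)/5 = 42/5.
E[X | stage 2] = (1+7+14)/3 = 22/3.
E[X | stage 3] = (1+2+6+10+13)/5 = 32/5.
E[X | stage 4] = (3+5+7+8)/4 = 23/4.
By the law of total expectation,
E[X] = (1/4)·(42/5) + (1/4)·(22/3) + (1/4)·(32/5) + (1/4)·(23/4) = 1673/240.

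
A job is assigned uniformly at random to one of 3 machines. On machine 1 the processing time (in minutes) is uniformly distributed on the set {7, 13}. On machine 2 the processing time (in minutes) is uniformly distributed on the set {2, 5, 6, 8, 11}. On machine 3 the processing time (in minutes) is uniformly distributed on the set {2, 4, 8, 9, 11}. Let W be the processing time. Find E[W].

116/15

E[W | machine 1] = (7+13)/2 = 10.
E[W | machine 2] = (2+5+6+8+11)/5 = 32/5.
E[W | machine 3] = (2+4+8+9+11)/5 = 34/5.
E[W] = (1/3)·(10) + (1/3)·(32/5) + (1/3)·(34/5) = 116/15.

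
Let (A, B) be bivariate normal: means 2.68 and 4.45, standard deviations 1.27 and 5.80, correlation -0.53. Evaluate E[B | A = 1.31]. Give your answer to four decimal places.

7.7660

E[B | A=x] = μ_B + ρ(σ_B/σ_A)(x − μ_A) for jointly normal variables.
E[B | A=1.31] = 4.45 + (-0.53)·(5.80/1.27)·(1.31 − (2.68)) = 4.45 + (-2.42047)·(-1.37) = 7.7660.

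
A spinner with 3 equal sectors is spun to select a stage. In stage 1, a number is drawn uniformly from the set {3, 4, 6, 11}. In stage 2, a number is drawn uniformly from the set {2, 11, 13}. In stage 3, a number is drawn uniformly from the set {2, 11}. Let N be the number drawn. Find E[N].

E[N | stage 1] = (3+4+6+11)/4 = 6.
E[N | stage 2] = (2+11+13)/3 = 26/3.
E[N | stage 3] = (2+11)/2 = 13/2.
By the law of total expectation,
E[N] = (1/3)·(6) + (1/3)·(26/3) + (1/3)·(13/2) = 127/18.

127/18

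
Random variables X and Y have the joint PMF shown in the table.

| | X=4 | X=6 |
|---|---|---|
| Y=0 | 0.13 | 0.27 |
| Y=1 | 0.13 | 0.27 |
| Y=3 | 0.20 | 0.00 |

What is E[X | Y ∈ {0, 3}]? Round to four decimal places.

P(Y ∈ {0, 3}) = 0.60.
Σ X·P over the event = 4·(0.13) + 4·(0.20) + 6·(0.27) = 2.94.
E[X | Y ∈ {0, 3}] = (2.94) / (0.60) = 4.9000.

4.9000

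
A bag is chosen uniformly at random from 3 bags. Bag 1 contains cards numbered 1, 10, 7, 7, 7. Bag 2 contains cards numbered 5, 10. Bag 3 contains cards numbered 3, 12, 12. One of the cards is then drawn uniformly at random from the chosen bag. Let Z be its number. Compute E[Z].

229/30

E[Z | bag 1] = (1+10+7+7+7)/5 = 32/5.
E[Z | bag 2] = (5+10)/2 = 15/2.
E[Z | bag 3] = (3+12+12)/3 = 9.
E[Z] = (1/3)·(32/5) + (1/3)·(15/2) + (1/3)·(9) = 229/30.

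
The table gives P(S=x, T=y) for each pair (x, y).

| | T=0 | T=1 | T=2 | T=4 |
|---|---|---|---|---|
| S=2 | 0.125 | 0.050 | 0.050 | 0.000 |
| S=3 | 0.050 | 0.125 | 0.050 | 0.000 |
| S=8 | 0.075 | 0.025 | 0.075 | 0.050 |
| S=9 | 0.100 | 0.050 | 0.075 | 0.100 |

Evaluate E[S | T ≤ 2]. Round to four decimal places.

P(T ≤ 2) = 0.850.
Summing S·P(S=x,T=y) over the conditioning event gives 4.550.
E[S | T ≤ 2] = (4.550) / (0.850) = 5.3529.

5.3529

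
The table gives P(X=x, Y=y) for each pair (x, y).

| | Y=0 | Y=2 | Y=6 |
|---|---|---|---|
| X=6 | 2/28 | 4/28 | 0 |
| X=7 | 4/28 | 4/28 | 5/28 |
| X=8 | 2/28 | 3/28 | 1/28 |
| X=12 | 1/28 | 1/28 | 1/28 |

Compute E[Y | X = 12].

8/3

P(X = 12) = 3/28.
Σ Y·P over the event = 0·(1/28) + 2·(1/28) + 6·(1/28) = 2/7.
E[Y | X = 12] = (2/7) / (3/28) = 8/3.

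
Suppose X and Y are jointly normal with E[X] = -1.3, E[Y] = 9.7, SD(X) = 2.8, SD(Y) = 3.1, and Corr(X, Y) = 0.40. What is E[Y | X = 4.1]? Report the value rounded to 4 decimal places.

For a bivariate normal, E[Y | X=x] = μ_Y + ρ·(σ_Y/σ_X)·(x − μ_X).
E[Y | X=4.1] = 9.7 + (0.40)·(3.1/2.8)·(4.1 − (-1.3)) = 9.7 + (0.44286)·(5.4) = 12.0914.

12.0914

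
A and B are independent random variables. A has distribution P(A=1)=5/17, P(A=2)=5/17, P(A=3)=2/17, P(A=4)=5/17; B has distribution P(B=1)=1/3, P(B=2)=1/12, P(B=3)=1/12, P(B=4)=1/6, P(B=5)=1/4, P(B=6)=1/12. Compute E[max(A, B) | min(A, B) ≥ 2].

425/96

P(min(A, B) ≥ 2) = 8/17.
Summing max(A,B)·P(x,y) over outcomes with min(A, B) ≥ 2 gives 25/12.
E[max(A, B) | min(A, B) ≥ 2] = (25/12) / (8/17) = 425/96.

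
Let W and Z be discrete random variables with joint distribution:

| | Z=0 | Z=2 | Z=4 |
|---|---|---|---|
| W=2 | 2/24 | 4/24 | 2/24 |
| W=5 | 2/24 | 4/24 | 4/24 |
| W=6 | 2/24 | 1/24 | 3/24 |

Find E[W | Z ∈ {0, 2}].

P(Z ∈ {0, 2}) = 5/8.
Summing W·P(W=x,Z=y) over the conditioning event gives 5/2.
E[W | Z ∈ {0, 2}] = (5/2) / (5/8) = 4.

4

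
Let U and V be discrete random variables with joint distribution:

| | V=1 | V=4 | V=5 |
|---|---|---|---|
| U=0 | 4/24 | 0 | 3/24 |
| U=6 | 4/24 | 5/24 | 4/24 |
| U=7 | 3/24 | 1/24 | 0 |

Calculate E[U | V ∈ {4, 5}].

P(V ∈ {4, 5}) = 13/24.
Σ U·P over the event = 0·(3/24) + 6·(5/24) + 6·(4/24) + 7·(1/24) = 61/24.
E[U | V ∈ {4, 5}] = (61/24) / (13/24) = 61/13.

61/13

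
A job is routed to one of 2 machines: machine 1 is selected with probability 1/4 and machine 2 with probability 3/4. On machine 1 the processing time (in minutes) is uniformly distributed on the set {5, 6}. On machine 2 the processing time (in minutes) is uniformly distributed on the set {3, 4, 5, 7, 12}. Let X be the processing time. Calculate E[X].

241/40

E[X | machine 1] = (5+6)/2 = 11/2.
E[X | machine 2] = (3+4+5+7+12)/5 = 31/5.
By the law of total expectation,
E[X] = (1/4)·(11/2) + (3/4)·(31/5) = 241/40.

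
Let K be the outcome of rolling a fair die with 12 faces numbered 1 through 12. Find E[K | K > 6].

19/2

Given K > 6, K is equally likely to be any of {7, 8, 9, 10, 11, 12}.
E[K | K > 6] = (7 + 8 + 9 + 10 + 11 + 12) / 6 = 19/2.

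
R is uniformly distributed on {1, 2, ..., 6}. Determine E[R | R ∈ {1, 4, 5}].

P(R ∈ {1, 4, 5}) = 1/2.
Σ over the event: 1·1/6 + 4·1/6 + 5·1/6 = 5/3.
E[R | R ∈ {1, 4, 5}] = (5/3) / (1/2) = 10/3.

10/3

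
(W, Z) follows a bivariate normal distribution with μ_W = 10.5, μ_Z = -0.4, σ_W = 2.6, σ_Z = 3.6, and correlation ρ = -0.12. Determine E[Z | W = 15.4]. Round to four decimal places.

E[Z | W=x] = μ_Z + ρ(σ_Z/σ_W)(x − μ_W) for jointly normal variables.
E[Z | W=15.4] = -0.4 + (-0.12)·(3.6/2.6)·(15.4 − (10.5)) = -0.4 + (-0.166154)·(4.9) = -1.2142.

-1.2142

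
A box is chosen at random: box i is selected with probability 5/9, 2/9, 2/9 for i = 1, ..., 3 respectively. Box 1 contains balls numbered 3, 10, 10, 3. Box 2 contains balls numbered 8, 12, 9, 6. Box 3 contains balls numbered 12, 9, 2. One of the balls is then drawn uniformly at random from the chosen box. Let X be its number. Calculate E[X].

E[X | box 1] = (3+10+10+3)/4 = 13/2.
E[X | box 2] = (8+12+9+6)/4 = 35/4.
E[X | box 3] = (12+9+2)/3 = 23/3.
E[X] = (5/9)·(13/2) + (2/9)·(35/4) + (2/9)·(23/3) = 196/27.

196/27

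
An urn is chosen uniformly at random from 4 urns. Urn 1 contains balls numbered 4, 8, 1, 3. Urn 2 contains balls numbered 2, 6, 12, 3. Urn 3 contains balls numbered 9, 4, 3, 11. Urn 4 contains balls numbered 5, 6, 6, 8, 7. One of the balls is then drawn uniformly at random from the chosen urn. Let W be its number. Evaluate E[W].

E[W | urn 1] = (4+8+1+3)/4 = 4.
E[W | urn 2] = (2+6+12+3)/4 = 23/4.
E[W | urn 3] = (9+4+3+11)/4 = 27/4.
E[W | urn 4] = (5+6+6+8+7)/5 = 32/5.
E[W] = (1/4)·(4) + (1/4)·(23/4) + (1/4)·(27/4) + (1/4)·(32/5) = 229/40.

229/40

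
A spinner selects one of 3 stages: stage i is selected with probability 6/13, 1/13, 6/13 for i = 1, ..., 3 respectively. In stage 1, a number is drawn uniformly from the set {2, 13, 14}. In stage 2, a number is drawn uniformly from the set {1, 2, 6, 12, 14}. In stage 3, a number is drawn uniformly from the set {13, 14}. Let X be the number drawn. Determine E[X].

E[X | stage 1] = (2+13+14)/3 = 29/3.
E[X | stage 2] = (1+2+6+12+14)/5 = 7.
E[X | stage 3] = (13+14)/2 = 27/2.
E[X] = (6/13)·(29/3) + (1/13)·(7) + (6/13)·(27/2) = 146/13.

146/13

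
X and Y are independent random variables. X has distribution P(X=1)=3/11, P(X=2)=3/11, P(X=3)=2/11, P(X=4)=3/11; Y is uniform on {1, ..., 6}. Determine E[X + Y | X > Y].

P(X > Y) = 8/33.
Summing (X+Y)·P(x,y) over outcomes with X > Y gives 27/22.
E[X + Y | X > Y] = (27/22) / (8/33) = 81/16.

81/16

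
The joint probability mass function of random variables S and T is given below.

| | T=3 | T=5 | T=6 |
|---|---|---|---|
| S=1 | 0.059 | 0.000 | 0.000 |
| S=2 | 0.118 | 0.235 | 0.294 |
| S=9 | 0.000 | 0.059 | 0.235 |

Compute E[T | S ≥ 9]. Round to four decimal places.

5.7993

P(S ≥ 9) = 0.294.
Σ T·P over the event = 5·(0.059) + 6·(0.235) = 1.705.
E[T | S ≥ 9] = (1.705) / (0.294) = 5.7993.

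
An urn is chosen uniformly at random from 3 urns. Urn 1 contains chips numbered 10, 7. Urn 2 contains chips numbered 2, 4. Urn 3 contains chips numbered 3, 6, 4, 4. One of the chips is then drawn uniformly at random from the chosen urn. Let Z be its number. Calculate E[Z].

21/4

E[Z | urn 1] = (10+7)/2 = 17/2.
E[Z | urn 2] = (2+4)/2 = 3.
E[Z | urn 3] = (3+6+4+4)/4 = 17/4.
E[Z] = (1/3)·(17/2) + (1/3)·(3) + (1/3)·(17/4) = 21/4.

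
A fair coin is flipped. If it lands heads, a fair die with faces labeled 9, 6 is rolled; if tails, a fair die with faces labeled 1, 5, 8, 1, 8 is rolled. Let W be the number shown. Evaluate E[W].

121/20

E[W | heads] = (9+6)/2 = 15/2.
E[W | tails] = (1+5+8+1+8)/5 = 23/5.
E[W] = (1/2)·(15/2) + (1/2)·(23/5) = 121/20.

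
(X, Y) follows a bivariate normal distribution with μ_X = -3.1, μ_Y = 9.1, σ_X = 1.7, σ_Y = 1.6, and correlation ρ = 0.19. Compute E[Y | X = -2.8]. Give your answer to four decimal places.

E[Y | X=x] = μ_Y + ρ(σ_Y/σ_X)(x − μ_X) for jointly normal variables.
E[Y | X=-2.8] = 9.1 + (0.19)·(1.6/1.7)·(-2.8 − (-3.1)) = 9.1 + (0.17882)·(0.3) = 9.1536.

9.1536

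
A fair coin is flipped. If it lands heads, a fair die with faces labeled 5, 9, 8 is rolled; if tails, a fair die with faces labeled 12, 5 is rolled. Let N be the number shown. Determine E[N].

95/12

E[N | heads] = (5+9+8)/3 = 22/3.
E[N | tails] = (12+5)/2 = 17/2.
By the law of total expectation,
E[N] = (1/2)·(22/3) + (1/2)·(17/2) = 95/12.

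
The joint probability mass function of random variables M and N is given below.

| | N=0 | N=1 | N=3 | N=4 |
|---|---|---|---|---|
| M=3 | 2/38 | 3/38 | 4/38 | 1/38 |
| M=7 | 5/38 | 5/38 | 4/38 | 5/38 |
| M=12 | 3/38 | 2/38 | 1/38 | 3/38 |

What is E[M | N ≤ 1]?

P(N ≤ 1) = 10/19.
Σ M·P over the event = 3·(2/38) + 3·(3/38) + 7·(5/38) + 7·(5/38) + 12·(3/38) + 12·(2/38) = 145/38.
E[M | N ≤ 1] = (145/38) / (10/19) = 29/4.

29/4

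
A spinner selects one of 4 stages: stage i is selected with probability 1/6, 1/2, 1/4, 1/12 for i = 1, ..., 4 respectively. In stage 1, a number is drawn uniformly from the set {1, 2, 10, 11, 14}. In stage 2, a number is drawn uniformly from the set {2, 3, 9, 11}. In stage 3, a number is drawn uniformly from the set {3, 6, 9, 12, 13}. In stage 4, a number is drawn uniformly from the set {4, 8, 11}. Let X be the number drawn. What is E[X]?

E[X | stage 1] = (1+2+10+11+14)/5 = 38/5.
E[X | stage 2] = (2+3+9+11)/4 = 25/4.
E[X | stage 3] = (3+6+9+12+13)/5 = 43/5.
E[X | stage 4] = (4+8+11)/3 = 23/3.
E[X] = (1/6)·(38/5) + (1/2)·(25/4) + (1/4)·(43/5) + (1/12)·(23/3) = 517/72.

517/72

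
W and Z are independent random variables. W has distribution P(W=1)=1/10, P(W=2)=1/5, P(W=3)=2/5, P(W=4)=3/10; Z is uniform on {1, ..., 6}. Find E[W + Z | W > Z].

96/19

P(W > Z) = 19/60.
Summing (W+Z)·P(x,y) over outcomes with W > Z gives 8/5.
E[W + Z | W > Z] = (8/5) / (19/60) = 96/19.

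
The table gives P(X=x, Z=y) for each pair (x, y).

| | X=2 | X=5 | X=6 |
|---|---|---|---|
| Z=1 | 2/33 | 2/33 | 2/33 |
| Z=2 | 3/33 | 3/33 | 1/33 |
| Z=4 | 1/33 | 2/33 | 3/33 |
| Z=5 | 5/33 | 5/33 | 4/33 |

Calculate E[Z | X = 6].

P(X = 6) = 10/33.
Σ Z·P over the event = 1·(2/33) + 2·(1/33) + 4·(3/33) + 5·(4/33) = 12/11.
E[Z | X = 6] = (12/11) / (10/33) = 18/5.

18/5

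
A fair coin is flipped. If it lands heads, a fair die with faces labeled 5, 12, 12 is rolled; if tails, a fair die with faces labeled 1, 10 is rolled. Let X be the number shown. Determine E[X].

E[X | heads] = (5+12+12)/3 = 29/3.
E[X | tails] = (1+10)/2 = 11/2.
E[X] = (1/2)·(29/3) + (1/2)·(11/2) = 91/12.

91/12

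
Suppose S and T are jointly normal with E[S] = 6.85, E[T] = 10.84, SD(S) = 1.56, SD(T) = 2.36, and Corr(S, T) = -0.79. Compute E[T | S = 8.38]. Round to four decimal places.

9.0115

E[T | S=x] = μ_T + ρ(σ_T/σ_S)(x − μ_S) for jointly normal variables.
E[T | S=8.38] = 10.84 + (-0.79)·(2.36/1.56)·(8.38 − (6.85)) = 10.84 + (-1.1951)·(1.53) = 9.0115.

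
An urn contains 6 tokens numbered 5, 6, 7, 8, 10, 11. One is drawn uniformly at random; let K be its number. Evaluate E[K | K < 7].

11/2

P(K < 7) = 1/3.
Σ over the event: 5·1/6 + 6·1/6 = 11/6.
E[K | K < 7] = (11/6) / (1/3) = 11/2.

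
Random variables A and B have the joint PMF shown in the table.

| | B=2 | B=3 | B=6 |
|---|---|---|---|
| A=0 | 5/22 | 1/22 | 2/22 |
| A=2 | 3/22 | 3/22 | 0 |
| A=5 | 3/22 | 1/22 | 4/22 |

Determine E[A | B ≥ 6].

P(B ≥ 6) = 3/11.
Σ A·P over the event = 0·(2/22) + 5·(4/22) = 10/11.
E[A | B ≥ 6] = (10/11) / (3/11) = 10/3.

10/3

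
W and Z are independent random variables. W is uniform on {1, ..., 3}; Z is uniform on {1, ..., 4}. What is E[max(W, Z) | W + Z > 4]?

7/2

P(W + Z > 4) = 1/2.
Summing max(W,Z)·P(x,y) over outcomes with W + Z > 4 gives 7/4.
E[max(W, Z) | W + Z > 4] = (7/4) / (1/2) = 7/2.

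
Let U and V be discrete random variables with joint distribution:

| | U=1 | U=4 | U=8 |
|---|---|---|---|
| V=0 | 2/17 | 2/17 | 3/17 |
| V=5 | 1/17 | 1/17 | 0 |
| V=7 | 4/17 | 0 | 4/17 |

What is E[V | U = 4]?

P(U = 4) = 3/17.
Σ V·P over the event = 0·(2/17) + 5·(1/17) = 5/17.
E[V | U = 4] = (5/17) / (3/17) = 5/3.

5/3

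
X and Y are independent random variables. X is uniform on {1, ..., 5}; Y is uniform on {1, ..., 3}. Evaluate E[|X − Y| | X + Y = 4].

Outcomes with X + Y = 4: (1,3), (2,2), (3,1), each with probability 1/15.
E[|X − Y| | X + Y = 4] = (2 + 0 + 2) / 3 = 4/3.

4/3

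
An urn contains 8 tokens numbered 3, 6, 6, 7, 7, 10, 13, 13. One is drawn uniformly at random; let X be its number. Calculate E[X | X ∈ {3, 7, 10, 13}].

P(X ∈ {3, 7, 10, 13}) = 3/4.
Σ over the event: 3·1/8 + 7·1/4 + 10·1/8 + 13·1/4 = 53/8.
E[X | X ∈ {3, 7, 10, 13}] = (53/8) / (3/4) = 53/6.

53/6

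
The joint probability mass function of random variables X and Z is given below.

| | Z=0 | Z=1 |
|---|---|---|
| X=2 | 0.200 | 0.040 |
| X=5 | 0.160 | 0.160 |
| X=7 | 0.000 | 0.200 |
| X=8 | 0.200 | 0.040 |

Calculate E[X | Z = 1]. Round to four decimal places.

P(Z = 1) = 0.440.
Σ X·P over the event = 2·(0.040) + 5·(0.160) + 7·(0.200) + 8·(0.040) = 2.600.
E[X | Z = 1] = (2.600) / (0.440) = 5.9091.

5.9091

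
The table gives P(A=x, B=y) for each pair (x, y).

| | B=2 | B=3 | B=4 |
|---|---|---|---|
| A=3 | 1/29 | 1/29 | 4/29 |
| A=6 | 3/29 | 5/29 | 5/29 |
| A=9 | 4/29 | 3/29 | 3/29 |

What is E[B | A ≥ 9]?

29/10

P(A ≥ 9) = 10/29.
Summing B·P(A=x,B=y) over the conditioning event gives 1.
E[B | A ≥ 9] = (1) / (10/29) = 29/10.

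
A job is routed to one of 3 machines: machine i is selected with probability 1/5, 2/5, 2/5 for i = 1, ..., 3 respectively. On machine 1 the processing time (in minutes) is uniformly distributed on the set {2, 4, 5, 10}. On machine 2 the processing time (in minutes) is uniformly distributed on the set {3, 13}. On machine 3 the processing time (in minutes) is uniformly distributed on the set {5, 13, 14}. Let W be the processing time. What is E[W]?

511/60

E[W | machine 1] = (2+4+5+10)/4 = 21/4.
E[W | machine 2] = (3+13)/2 = 8.
E[W | machine 3] = (5+13+14)/3 = 32/3.
E[W] = (1/5)·(21/4) + (2/5)·(8) + (2/5)·(32/3) = 511/60.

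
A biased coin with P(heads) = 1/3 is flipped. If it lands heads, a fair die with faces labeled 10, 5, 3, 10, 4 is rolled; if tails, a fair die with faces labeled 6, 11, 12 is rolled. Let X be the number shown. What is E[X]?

E[X | heads] = (10+5+3+10+4)/5 = 32/5.
E[X | tails] = (6+11+12)/3 = 29/3.
By the law of total expectation,
E[X] = (1/3)·(32/5) + (2/3)·(29/3) = 386/45.

386/45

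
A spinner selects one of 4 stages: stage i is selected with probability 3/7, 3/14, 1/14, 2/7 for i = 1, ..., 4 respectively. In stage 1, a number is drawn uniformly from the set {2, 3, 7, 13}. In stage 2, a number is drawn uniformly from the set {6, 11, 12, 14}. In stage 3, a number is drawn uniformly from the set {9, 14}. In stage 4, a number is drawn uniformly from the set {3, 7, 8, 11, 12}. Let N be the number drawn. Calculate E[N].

E[N | stage 1] = (2+3+7+13)/4 = 25/4.
E[N | stage 2] = (6+11+12+14)/4 = 43/4.
E[N | stage 3] = (9+14)/2 = 23/2.
E[N | stage 4] = (3+7+8+11+12)/5 = 41/5.
By the law of total expectation,
E[N] = (3/7)·(25/4) + (3/14)·(43/4) + (1/14)·(23/2) + (2/7)·(41/5) = 2281/280.

2281/280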